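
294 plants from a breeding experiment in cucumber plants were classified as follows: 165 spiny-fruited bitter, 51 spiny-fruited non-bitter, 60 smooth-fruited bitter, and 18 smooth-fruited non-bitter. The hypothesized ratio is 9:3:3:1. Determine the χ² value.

0.748

Total ratio parts = 16. Expected numbers out of 294:
  spiny-fruited bitter: 294 × 9/16 = 165.375
  spiny-fruited non-bitter: 294 × 3/16 = 55.125
  smooth-fruited bitter: 294 × 3/16 = 55.125
  smooth-fruited non-bitter: 294 × 1/16 = 18.375
χ² = Σ (O − E)² / E
  spiny-fruited bitter: (165 − 165.375)² / 165.375 = 0.0009
  spiny-fruited non-bitter: (51 − 55.125)² / 55.125 = 0.3087
  smooth-fruited bitter: (60 − 55.125)² / 55.125 = 0.4311
  smooth-fruited non-bitter: (18 − 18.375)² / 18.375 = 0.0077
χ² = 0.0009 + 0.3087 + 0.4311 + 0.0077 = 0.7484 ≈ 0.748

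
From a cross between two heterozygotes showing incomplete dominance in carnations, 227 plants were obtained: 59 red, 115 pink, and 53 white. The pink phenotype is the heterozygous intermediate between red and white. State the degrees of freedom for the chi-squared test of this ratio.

2

With incomplete dominance, a heterozygote × heterozygote cross gives a 1:2:1 phenotypic ratio.
A goodness-of-fit test with 3 phenotype classes has df = 3 − 1 = 2.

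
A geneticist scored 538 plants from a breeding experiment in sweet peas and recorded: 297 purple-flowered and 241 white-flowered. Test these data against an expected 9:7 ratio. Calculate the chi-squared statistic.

0.239

Total ratio parts = 16. Expected numbers out of 538:
  purple-flowered: 538 × 9/16 = 302.625
  white-flowered: 538 × 7/16 = 235.375
χ² = Σ (O − E)² / E
  purple-flowered: (297 − 302.625)² / 302.625 = 0.1046
  white-flowered: (241 − 235.375)² / 235.375 = 0.1344
χ² = 0.1046 + 0.1344 = 0.239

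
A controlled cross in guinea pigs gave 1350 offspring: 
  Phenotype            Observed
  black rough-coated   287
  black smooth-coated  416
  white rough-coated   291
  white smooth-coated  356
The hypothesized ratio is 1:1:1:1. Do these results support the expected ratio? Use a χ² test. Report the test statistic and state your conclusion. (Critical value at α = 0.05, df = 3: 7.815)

33.236; not consistent

Under the 1:1:1:1 hypothesis (Σ ratio = 4, N = 1350):
  black rough-coated: 1350 × 1/4 = 337.5
  black smooth-coated: 1350 × 1/4 = 337.5
  white rough-coated: 1350 × 1/4 = 337.5
  white smooth-coated: 1350 × 1/4 = 337.5
χ² = Σ (O − E)² / E
  black rough-coated: (287 − 337.5)² / 337.5 = 7.5563
  black smooth-coated: (416 − 337.5)² / 337.5 = 18.2585
  white rough-coated: (291 − 337.5)² / 337.5 = 6.4067
  white smooth-coated: (356 − 337.5)² / 337.5 = 1.0141
χ² = 7.5563 + 18.2585 + 6.4067 + 1.0141 = 33.2356 ≈ 33.236
Degrees of freedom = 4 − 1 = 3; critical value at α = 0.05 is 7.815.
Since 33.236 > 7.815, we reject the null hypothesis — the data do not fit the 1:1:1:1 ratio.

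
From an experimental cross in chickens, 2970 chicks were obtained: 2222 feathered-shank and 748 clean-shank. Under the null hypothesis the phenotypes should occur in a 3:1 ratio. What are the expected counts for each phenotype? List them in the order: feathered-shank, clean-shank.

Total ratio parts = 4. Expected numbers out of 2970:
  feathered-shank: 2970 × 3/4 = 2227.5
  clean-shank: 2970 × 1/4 = 742.5

2227.5, 742.5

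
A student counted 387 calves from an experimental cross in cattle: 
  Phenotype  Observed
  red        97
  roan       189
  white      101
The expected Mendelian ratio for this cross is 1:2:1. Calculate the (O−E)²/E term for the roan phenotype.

0.105

The 1:2:1 ratio has 4 parts, so with N = 387 the expected counts are:
  red: 387 × 1/4 = 96.75
  roan: 387 × 2/4 = 193.5
  white: 387 × 1/4 = 96.75
Contribution of roan: (189 − 193.5)² / 193.5 = 0.1047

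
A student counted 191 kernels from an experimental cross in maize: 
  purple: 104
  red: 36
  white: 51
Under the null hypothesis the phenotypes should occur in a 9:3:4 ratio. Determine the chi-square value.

0.332

Under the 9:3:4 hypothesis (Σ ratio = 16, N = 191):
  purple: 191 × 9/16 = 107.4375
  red: 191 × 3/16 = 35.8125
  white: 191 × 4/16 = 47.75
χ² = Σ (O − E)² / E
  purple: (104 − 107.4375)² / 107.4375 = 0.1100
  red: (36 − 35.8125)² / 35.8125 = 0.0010
  white: (51 − 47.75)² / 47.75 = 0.2212
χ² = 0.1100 + 0.0010 + 0.2212 = 0.3322 ≈ 0.332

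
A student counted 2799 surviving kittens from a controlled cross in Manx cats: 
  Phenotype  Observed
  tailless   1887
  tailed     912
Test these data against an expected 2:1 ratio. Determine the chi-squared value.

0.709

Under the 2:1 hypothesis (Σ ratio = 3, N = 2799):
  tailless: 2799 × 2/3 = 1866
  tailed: 2799 × 1/3 = 933
χ² = Σ (O − E)² / E
  tailless: (1887 − 1866)² / 1866 = 0.2363
  tailed: (912 − 933)² / 933 = 0.4727
χ² = 0.2363 + 0.4727 = 0.709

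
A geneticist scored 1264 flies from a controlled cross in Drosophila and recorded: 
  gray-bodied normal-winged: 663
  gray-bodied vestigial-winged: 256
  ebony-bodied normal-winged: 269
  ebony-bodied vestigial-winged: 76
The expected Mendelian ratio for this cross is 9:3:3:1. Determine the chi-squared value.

9.198

Expected counts for N = 1264 under a 9:3:3:1 ratio (total parts = 16):
  gray-bodied normal-winged: 1264 × 9/16 = 711
  gray-bodied vestigial-winged: 1264 × 3/16 = 237
  ebony-bodied normal-winged: 1264 × 3/16 = 237
  ebony-bodied vestigial-winged: 1264 × 1/16 = 79
χ² = Σ (O − E)² / E
  gray-bodied normal-winged: (663 − 711)² / 711 = 3.2405
  gray-bodied vestigial-winged: (256 − 237)² / 237 = 1.5232
  ebony-bodied normal-winged: (269 − 237)² / 237 = 4.3207
  ebony-bodied vestigial-winged: (76 − 79)² / 79 = 0.1139
χ² = 3.2405 + 1.5232 + 4.3207 + 0.1139 = 9.1983 ≈ 9.198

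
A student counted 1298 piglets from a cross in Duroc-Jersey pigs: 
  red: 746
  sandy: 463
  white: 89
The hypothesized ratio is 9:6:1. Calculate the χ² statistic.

Total ratio parts = 16. Expected numbers out of 1298:
  red: 1298 × 9/16 = 730.125
  sandy: 1298 × 6/16 = 486.75
  white: 1298 × 1/16 = 81.125
χ² = Σ (O − E)² / E
  red: (746 − 730.125)² / 730.125 = 0.3452
  sandy: (463 − 486.75)² / 486.75 = 1.1588
  white: (89 − 81.125)² / 81.125 = 0.7644
χ² = 0.3452 + 1.1588 + 0.7644 = 2.2684 ≈ 2.268

2.268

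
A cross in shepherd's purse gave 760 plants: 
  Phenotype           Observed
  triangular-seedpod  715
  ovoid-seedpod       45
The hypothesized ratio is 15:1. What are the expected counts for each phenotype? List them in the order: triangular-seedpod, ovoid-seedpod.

Expected counts for N = 760 under a 15:1 ratio (total parts = 16):
  triangular-seedpod: 760 × 15/16 = 712.5
  ovoid-seedpod: 760 × 1/16 = 47.5

712.5, 47.5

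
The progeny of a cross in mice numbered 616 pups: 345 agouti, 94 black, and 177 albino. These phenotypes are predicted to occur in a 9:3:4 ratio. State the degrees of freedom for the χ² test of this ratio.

2

A goodness-of-fit test with 3 phenotype classes has df = 3 − 1 = 2.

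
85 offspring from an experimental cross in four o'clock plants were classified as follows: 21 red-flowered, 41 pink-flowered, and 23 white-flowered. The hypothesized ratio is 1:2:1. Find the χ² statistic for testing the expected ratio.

0.200

The 1:2:1 ratio has 4 parts, so with N = 85 the expected counts are:
  red-flowered: 85 × 1/4 = 21.25
  pink-flowered: 85 × 2/4 = 42.5
  white-flowered: 85 × 1/4 = 21.25
χ² = Σ (O − E)² / E
  red-flowered: (21 − 21.25)² / 21.25 = 0.0029
  pink-flowered: (41 − 42.5)² / 42.5 = 0.0529
  white-flowered: (23 − 21.25)² / 21.25 = 0.1441
χ² = 0.0029 + 0.0529 + 0.1441 = 0.1999 ≈ 0.200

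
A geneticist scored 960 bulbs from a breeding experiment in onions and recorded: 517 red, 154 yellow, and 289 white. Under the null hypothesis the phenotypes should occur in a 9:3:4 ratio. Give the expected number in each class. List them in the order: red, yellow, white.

Expected counts for N = 960 under a 9:3:4 ratio (total parts = 16):
  red: 960 × 9/16 = 540
  yellow: 960 × 3/16 = 180
  white: 960 × 4/16 = 240

540, 180, 240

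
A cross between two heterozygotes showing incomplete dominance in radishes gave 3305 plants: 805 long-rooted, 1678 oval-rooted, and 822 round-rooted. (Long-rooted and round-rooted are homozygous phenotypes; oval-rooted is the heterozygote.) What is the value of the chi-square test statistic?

0.962

With incomplete dominance, a heterozygote × heterozygote cross gives a 1:2:1 phenotypic ratio.
Expected counts for N = 3305 under a 1:2:1 ratio (total parts = 4):
  long-rooted: 3305 × 1/4 = 826.25
  oval-rooted: 3305 × 2/4 = 1652.5
  round-rooted: 3305 × 1/4 = 826.25
χ² = Σ (O − E)² / E
  long-rooted: (805 − 826.25)² / 826.25 = 0.5465
  oval-rooted: (1678 − 1652.5)² / 1652.5 = 0.3935
  round-rooted: (822 − 826.25)² / 826.25 = 0.0219
χ² = 0.5465 + 0.3935 + 0.0219 = 0.9619 ≈ 0.962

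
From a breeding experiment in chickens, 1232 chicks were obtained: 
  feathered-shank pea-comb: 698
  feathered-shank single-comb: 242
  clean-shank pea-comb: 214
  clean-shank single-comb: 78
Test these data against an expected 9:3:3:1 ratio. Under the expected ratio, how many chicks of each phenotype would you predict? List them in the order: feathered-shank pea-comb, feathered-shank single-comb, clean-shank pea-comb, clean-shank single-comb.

693, 231, 231, 77

Total ratio parts = 16. Expected numbers out of 1232:
  feathered-shank pea-comb: 1232 × 9/16 = 693
  feathered-shank single-comb: 1232 × 3/16 = 231
  clean-shank pea-comb: 1232 × 3/16 = 231
  clean-shank single-comb: 1232 × 1/16 = 77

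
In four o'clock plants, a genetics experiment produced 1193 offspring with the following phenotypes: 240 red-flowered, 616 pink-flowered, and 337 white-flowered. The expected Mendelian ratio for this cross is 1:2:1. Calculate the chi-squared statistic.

The 1:2:1 ratio has 4 parts, so with N = 1193 the expected counts are:
  red-flowered: 1193 × 1/4 = 298.25
  pink-flowered: 1193 × 2/4 = 596.5
  white-flowered: 1193 × 1/4 = 298.25
χ² = Σ (O − E)² / E
  red-flowered: (240 − 298.25)² / 298.25 = 11.3766
  pink-flowered: (616 − 596.5)² / 596.5 = 0.6375
  white-flowered: (337 − 298.25)² / 298.25 = 5.0346
χ² = 11.3766 + 0.6375 + 5.0346 = 17.0487 ≈ 17.049

17.049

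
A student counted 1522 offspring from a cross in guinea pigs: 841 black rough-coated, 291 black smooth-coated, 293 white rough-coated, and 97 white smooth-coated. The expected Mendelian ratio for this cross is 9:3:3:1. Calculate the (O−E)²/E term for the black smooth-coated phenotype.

Under the 9:3:3:1 hypothesis (Σ ratio = 16, N = 1522):
  black rough-coated: 1522 × 9/16 = 856.125
  black smooth-coated: 1522 × 3/16 = 285.375
  white rough-coated: 1522 × 3/16 = 285.375
  white smooth-coated: 1522 × 1/16 = 95.125
Contribution of black smooth-coated: (291 − 285.375)² / 285.375 = 0.1109

0.111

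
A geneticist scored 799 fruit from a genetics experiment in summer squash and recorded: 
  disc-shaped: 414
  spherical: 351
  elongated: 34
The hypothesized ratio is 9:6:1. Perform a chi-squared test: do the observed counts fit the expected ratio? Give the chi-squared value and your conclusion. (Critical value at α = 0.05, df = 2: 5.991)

16.690; not consistent

Total ratio parts = 16. Expected numbers out of 799:
  disc-shaped: 799 × 9/16 = 449.4375
  spherical: 799 × 6/16 = 299.625
  elongated: 799 × 1/16 = 49.9375
χ² = Σ (O − E)² / E
  disc-shaped: (414 − 449.4375)² / 449.4375 = 2.7942
  spherical: (351 − 299.625)² / 299.625 = 8.8090
  elongated: (34 − 49.9375)² / 49.9375 = 5.0864
χ² = 2.7942 + 8.8090 + 5.0864 = 16.6896 ≈ 16.690
Degrees of freedom = 3 − 1 = 2; critical value at α = 0.05 is 5.991.
Since 16.690 > 5.991, we reject the null hypothesis — the data do not fit the 9:6:1 ratio.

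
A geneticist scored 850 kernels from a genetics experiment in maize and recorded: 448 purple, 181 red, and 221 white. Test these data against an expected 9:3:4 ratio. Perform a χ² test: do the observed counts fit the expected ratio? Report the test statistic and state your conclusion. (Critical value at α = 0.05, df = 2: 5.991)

Under the 9:3:4 hypothesis (Σ ratio = 16, N = 850):
  purple: 850 × 9/16 = 478.125
  red: 850 × 3/16 = 159.375
  white: 850 × 4/16 = 212.5
χ² = Σ (O − E)² / E
  purple: (448 − 478.125)² / 478.125 = 1.8981
  red: (181 − 159.375)² / 159.375 = 2.9342
  white: (221 − 212.5)² / 212.5 = 0.3400
χ² = 1.8981 + 2.9342 + 0.3400 = 5.1723 ≈ 5.172
Degrees of freedom = 3 − 1 = 2; critical value at α = 0.05 is 5.991.
Since 5.172 < 5.991, we fail to reject the null hypothesis — the data are consistent with the 9:3:4 ratio.

5.172; consistent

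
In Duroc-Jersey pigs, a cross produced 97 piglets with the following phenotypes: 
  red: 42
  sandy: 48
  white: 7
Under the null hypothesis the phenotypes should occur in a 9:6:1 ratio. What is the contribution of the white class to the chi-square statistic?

Total ratio parts = 16. Expected numbers out of 97:
  red: 97 × 9/16 = 54.5625
  sandy: 97 × 6/16 = 36.375
  white: 97 × 1/16 = 6.0625
Contribution of white: (7 − 6.0625)² / 6.0625 = 0.1450

0.145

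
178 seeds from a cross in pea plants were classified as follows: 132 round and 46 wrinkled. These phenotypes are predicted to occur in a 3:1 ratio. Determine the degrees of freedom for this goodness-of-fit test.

1

A goodness-of-fit test with 2 phenotype classes has df = 2 − 1 = 1.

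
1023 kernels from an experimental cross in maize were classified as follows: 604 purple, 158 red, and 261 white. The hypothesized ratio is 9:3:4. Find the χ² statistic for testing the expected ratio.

7.486

The 9:3:4 ratio has 16 parts, so with N = 1023 the expected counts are:
  purple: 1023 × 9/16 = 575.4375
  red: 1023 × 3/16 = 191.8125
  white: 1023 × 4/16 = 255.75
χ² = Σ (O − E)² / E
  purple: (604 − 575.4375)² / 575.4375 = 1.4177
  red: (158 − 191.8125)² / 191.8125 = 5.9604
  white: (261 − 255.75)² / 255.75 = 0.1078
χ² = 1.4177 + 5.9604 + 0.1078 = 7.4859 ≈ 7.486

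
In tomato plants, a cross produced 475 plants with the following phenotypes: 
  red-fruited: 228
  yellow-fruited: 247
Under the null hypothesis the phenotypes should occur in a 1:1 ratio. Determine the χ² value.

0.760

Under the 1:1 hypothesis (Σ ratio = 2, N = 475):
  red-fruited: 475 × 1/2 = 237.5
  yellow-fruited: 475 × 1/2 = 237.5
χ² = Σ (O − E)² / E
  red-fruited: (228 − 237.5)² / 237.5 = 0.3800
  yellow-fruited: (247 − 237.5)² / 237.5 = 0.3800
χ² = 0.3800 + 0.3800 = 0.760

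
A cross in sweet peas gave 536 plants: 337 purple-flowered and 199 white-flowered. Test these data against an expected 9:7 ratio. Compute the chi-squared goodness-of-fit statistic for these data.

9.554

The 9:7 ratio has 16 parts, so with N = 536 the expected counts are:
  purple-flowered: 536 × 9/16 = 301.5
  white-flowered: 536 × 7/16 = 234.5
χ² = Σ (O − E)² / E
  purple-flowered: (337 − 301.5)² / 301.5 = 4.1799
  white-flowered: (199 − 234.5)² / 234.5 = 5.3742
χ² = 4.1799 + 5.3742 = 9.5541 ≈ 9.554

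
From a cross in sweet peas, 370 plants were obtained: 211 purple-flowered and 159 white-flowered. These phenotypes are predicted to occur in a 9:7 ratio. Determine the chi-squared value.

Expected counts for N = 370 under a 9:7 ratio (total parts = 16):
  purple-flowered: 370 × 9/16 = 208.125
  white-flowered: 370 × 7/16 = 161.875
χ² = Σ (O − E)² / E
  purple-flowered: (211 − 208.125)² / 208.125 = 0.0397
  white-flowered: (159 − 161.875)² / 161.875 = 0.0511
χ² = 0.0397 + 0.0511 = 0.0908 ≈ 0.091

0.091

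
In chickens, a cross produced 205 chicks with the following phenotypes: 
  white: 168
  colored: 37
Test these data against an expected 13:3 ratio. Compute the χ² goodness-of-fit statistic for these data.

0.066

Expected counts for N = 205 under a 13:3 ratio (total parts = 16):
  white: 205 × 13/16 = 166.5625
  colored: 205 × 3/16 = 38.4375
χ² = Σ (O − E)² / E
  white: (168 − 166.5625)² / 166.5625 = 0.0124
  colored: (37 − 38.4375)² / 38.4375 = 0.0538
χ² = 0.0124 + 0.0538 = 0.0662 ≈ 0.066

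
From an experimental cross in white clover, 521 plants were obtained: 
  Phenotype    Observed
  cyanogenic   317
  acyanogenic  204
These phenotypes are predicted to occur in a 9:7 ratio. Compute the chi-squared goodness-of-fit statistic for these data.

4.469

Total ratio parts = 16. Expected numbers out of 521:
  cyanogenic: 521 × 9/16 = 293.0625
  acyanogenic: 521 × 7/16 = 227.9375
χ² = Σ (O − E)² / E
  cyanogenic: (317 − 293.0625)² / 293.0625 = 1.9552
  acyanogenic: (204 − 227.9375)² / 227.9375 = 2.5139
χ² = 1.9552 + 2.5139 = 4.4691 ≈ 4.469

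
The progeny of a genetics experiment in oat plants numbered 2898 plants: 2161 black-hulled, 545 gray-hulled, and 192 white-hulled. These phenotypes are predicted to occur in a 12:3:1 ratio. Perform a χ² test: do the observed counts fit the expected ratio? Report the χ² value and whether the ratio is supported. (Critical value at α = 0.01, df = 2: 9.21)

The 12:3:1 ratio has 16 parts, so with N = 2898 the expected counts are:
  black-hulled: 2898 × 12/16 = 2173.5
  gray-hulled: 2898 × 3/16 = 543.375
  white-hulled: 2898 × 1/16 = 181.125
χ² = Σ (O − E)² / E
  black-hulled: (2161 − 2173.5)² / 2173.5 = 0.0719
  gray-hulled: (545 − 543.375)² / 543.375 = 0.0049
  white-hulled: (192 − 181.125)² / 181.125 = 0.6530
χ² = 0.0719 + 0.0049 + 0.6530 = 0.7298 ≈ 0.730
Degrees of freedom = 3 − 1 = 2; critical value at α = 0.01 is 9.21.
Since 0.730 < 9.21, we fail to reject the null hypothesis — the data are consistent with the 12:3:1 ratio.

0.730; consistent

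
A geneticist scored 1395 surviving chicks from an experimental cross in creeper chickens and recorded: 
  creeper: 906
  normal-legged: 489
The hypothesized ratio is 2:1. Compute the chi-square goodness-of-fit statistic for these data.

Under the 2:1 hypothesis (Σ ratio = 3, N = 1395):
  creeper: 1395 × 2/3 = 930
  normal-legged: 1395 × 1/3 = 465
χ² = Σ (O − E)² / E
  creeper: (906 − 930)² / 930 = 0.6194
  normal-legged: (489 − 465)² / 465 = 1.2387
χ² = 0.6194 + 1.2387 = 1.8581 ≈ 1.858

1.858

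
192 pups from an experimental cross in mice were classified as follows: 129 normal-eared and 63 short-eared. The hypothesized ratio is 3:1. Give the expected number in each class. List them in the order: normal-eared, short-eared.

Under the 3:1 hypothesis (Σ ratio = 4, N = 192):
  normal-eared: 192 × 3/4 = 144
  short-eared: 192 × 1/4 = 48

144, 48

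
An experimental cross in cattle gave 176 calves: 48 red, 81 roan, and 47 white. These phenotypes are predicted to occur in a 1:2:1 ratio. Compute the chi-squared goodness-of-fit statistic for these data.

1.125

Under the 1:2:1 hypothesis (Σ ratio = 4, N = 176):
  red: 176 × 1/4 = 44
  roan: 176 × 2/4 = 88
  white: 176 × 1/4 = 44
χ² = Σ (O − E)² / E
  red: (48 − 44)² / 44 = 0.3636
  roan: (81 − 88)² / 88 = 0.5568
  white: (47 − 44)² / 44 = 0.2045
χ² = 0.3636 + 0.5568 + 0.2045 = 1.1249 ≈ 1.125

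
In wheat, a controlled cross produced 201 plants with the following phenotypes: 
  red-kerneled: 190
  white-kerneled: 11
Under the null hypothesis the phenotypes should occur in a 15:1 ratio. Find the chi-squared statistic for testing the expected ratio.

0.207

Expected counts for N = 201 under a 15:1 ratio (total parts = 16):
  red-kerneled: 201 × 15/16 = 188.4375
  white-kerneled: 201 × 1/16 = 12.5625
χ² = Σ (O − E)² / E
  red-kerneled: (190 − 188.4375)² / 188.4375 = 0.0130
  white-kerneled: (11 − 12.5625)² / 12.5625 = 0.1943
χ² = 0.0130 + 0.1943 = 0.2073 ≈ 0.207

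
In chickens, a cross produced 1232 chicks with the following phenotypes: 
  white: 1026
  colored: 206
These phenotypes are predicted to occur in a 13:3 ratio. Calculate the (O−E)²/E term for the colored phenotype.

2.706

Under the 13:3 hypothesis (Σ ratio = 16, N = 1232):
  white: 1232 × 13/16 = 1001
  colored: 1232 × 3/16 = 231
Contribution of colored: (206 − 231)² / 231 = 2.7056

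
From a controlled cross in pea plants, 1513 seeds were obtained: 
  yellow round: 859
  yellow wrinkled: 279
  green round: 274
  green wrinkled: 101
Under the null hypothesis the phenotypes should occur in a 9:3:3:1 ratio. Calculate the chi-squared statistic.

Under the 9:3:3:1 hypothesis (Σ ratio = 16, N = 1513):
  yellow round: 1513 × 9/16 = 851.0625
  yellow wrinkled: 1513 × 3/16 = 283.6875
  green round: 1513 × 3/16 = 283.6875
  green wrinkled: 1513 × 1/16 = 94.5625
χ² = Σ (O − E)² / E
  yellow round: (859 − 851.0625)² / 851.0625 = 0.0740
  yellow wrinkled: (279 − 283.6875)² / 283.6875 = 0.0775
  green round: (274 − 283.6875)² / 283.6875 = 0.3308
  green wrinkled: (101 − 94.5625)² / 94.5625 = 0.4382
χ² = 0.0740 + 0.0775 + 0.3308 + 0.4382 = 0.9205 ≈ 0.921

0.921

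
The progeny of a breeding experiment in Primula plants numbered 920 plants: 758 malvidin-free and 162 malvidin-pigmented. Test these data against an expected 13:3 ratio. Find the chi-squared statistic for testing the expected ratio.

0.787

Total ratio parts = 16. Expected numbers out of 920:
  malvidin-free: 920 × 13/16 = 747.5
  malvidin-pigmented: 920 × 3/16 = 172.5
χ² = Σ (O − E)² / E
  malvidin-free: (758 − 747.5)² / 747.5 = 0.1475
  malvidin-pigmented: (162 − 172.5)² / 172.5 = 0.6391
χ² = 0.1475 + 0.6391 = 0.7866 ≈ 0.787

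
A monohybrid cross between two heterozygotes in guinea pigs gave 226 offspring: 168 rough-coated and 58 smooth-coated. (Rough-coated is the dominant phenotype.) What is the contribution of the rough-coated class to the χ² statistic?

For a monohybrid cross between heterozygotes with complete dominance, the expected phenotypic ratio is 3:1.
Expected counts for N = 226 under a 3:1 ratio (total parts = 4):
  rough-coated: 226 × 3/4 = 169.5
  smooth-coated: 226 × 1/4 = 56.5
Contribution of rough-coated: (168 − 169.5)² / 169.5 = 0.0133

0.013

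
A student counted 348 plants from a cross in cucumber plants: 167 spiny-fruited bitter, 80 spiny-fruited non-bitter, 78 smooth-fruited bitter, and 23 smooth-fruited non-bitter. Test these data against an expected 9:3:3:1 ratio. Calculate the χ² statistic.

10.120

Expected counts for N = 348 under a 9:3:3:1 ratio (total parts = 16):
  spiny-fruited bitter: 348 × 9/16 = 195.75
  spiny-fruited non-bitter: 348 × 3/16 = 65.25
  smooth-fruited bitter: 348 × 3/16 = 65.25
  smooth-fruited non-bitter: 348 × 1/16 = 21.75
χ² = Σ (O − E)² / E
  spiny-fruited bitter: (167 − 195.75)² / 195.75 = 4.2225
  spiny-fruited non-bitter: (80 − 65.25)² / 65.25 = 3.3343
  smooth-fruited bitter: (78 − 65.25)² / 65.25 = 2.4914
  smooth-fruited non-bitter: (23 − 21.75)² / 21.75 = 0.0718
χ² = 4.2225 + 3.3343 + 2.4914 + 0.0718 = 10.120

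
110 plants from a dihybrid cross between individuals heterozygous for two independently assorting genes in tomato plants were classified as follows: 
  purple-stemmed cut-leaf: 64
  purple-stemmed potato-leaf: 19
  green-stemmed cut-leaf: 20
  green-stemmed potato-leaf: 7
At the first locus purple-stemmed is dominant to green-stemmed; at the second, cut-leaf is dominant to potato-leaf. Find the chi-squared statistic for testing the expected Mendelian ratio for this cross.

0.222

A dihybrid F₂ with independent assortment and complete dominance at both loci gives a 9:3:3:1 phenotypic ratio.
Total ratio parts = 16. Expected numbers out of 110:
  purple-stemmed cut-leaf: 110 × 9/16 = 61.875
  purple-stemmed potato-leaf: 110 × 3/16 = 20.625
  green-stemmed cut-leaf: 110 × 3/16 = 20.625
  green-stemmed potato-leaf: 110 × 1/16 = 6.875
χ² = Σ (O − E)² / E
  purple-stemmed cut-leaf: (64 − 61.875)² / 61.875 = 0.0730
  purple-stemmed potato-leaf: (19 − 20.625)² / 20.625 = 0.1280
  green-stemmed cut-leaf: (20 − 20.625)² / 20.625 = 0.0189
  green-stemmed potato-leaf: (7 − 6.875)² / 6.875 = 0.0023
χ² = 0.0730 + 0.1280 + 0.0189 + 0.0023 = 0.2222 ≈ 0.222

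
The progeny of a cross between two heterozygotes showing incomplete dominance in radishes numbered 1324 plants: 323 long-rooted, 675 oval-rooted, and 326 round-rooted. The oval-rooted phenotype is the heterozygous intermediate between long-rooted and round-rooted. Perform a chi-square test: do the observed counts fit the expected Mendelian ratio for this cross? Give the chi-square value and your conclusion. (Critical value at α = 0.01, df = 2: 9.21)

With incomplete dominance, a heterozygote × heterozygote cross gives a 1:2:1 phenotypic ratio.
Expected counts for N = 1324 under a 1:2:1 ratio (total parts = 4):
  long-rooted: 1324 × 1/4 = 331
  oval-rooted: 1324 × 2/4 = 662
  round-rooted: 1324 × 1/4 = 331
χ² = Σ (O − E)² / E
  long-rooted: (323 − 331)² / 331 = 0.1934
  oval-rooted: (675 − 662)² / 662 = 0.2553
  round-rooted: (326 − 331)² / 331 = 0.0755
χ² = 0.1934 + 0.2553 + 0.0755 = 0.5242 ≈ 0.524
Degrees of freedom = 3 − 1 = 2; critical value at α = 0.01 is 9.21.
Since 0.524 < 9.21, we fail to reject the null hypothesis — the data are consistent with the 1:2:1 ratio.

0.524; consistent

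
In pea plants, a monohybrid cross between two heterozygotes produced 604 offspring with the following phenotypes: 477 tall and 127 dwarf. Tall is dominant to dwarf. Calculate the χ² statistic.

For a monohybrid cross between heterozygotes with complete dominance, the expected phenotypic ratio is 3:1.
The 3:1 ratio has 4 parts, so with N = 604 the expected counts are:
  tall: 604 × 3/4 = 453
  dwarf: 604 × 1/4 = 151
χ² = Σ (O − E)² / E
  tall: (477 − 453)² / 453 = 1.2715
  dwarf: (127 − 151)² / 151 = 3.8146
χ² = 1.2715 + 3.8146 = 5.0861 ≈ 5.086

5.086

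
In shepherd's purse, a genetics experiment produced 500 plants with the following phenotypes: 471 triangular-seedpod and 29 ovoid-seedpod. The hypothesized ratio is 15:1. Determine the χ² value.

Under the 15:1 hypothesis (Σ ratio = 16, N = 500):
  triangular-seedpod: 500 × 15/16 = 468.75
  ovoid-seedpod: 500 × 1/16 = 31.25
χ² = Σ (O − E)² / E
  triangular-seedpod: (471 − 468.75)² / 468.75 = 0.0108
  ovoid-seedpod: (29 − 31.25)² / 31.25 = 0.1620
χ² = 0.0108 + 0.1620 = 0.1728 ≈ 0.173

0.173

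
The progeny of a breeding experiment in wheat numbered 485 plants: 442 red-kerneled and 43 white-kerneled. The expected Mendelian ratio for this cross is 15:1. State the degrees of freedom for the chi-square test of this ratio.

1

A goodness-of-fit test with 2 phenotype classes has df = 2 − 1 = 1.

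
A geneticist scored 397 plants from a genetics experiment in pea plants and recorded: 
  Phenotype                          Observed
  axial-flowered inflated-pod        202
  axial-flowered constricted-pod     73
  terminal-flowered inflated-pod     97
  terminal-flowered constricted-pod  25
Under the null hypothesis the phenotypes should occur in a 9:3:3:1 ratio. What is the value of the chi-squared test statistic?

Expected counts for N = 397 under a 9:3:3:1 ratio (total parts = 16):
  axial-flowered inflated-pod: 397 × 9/16 = 223.3125
  axial-flowered constricted-pod: 397 × 3/16 = 74.4375
  terminal-flowered inflated-pod: 397 × 3/16 = 74.4375
  terminal-flowered constricted-pod: 397 × 1/16 = 24.8125
χ² = Σ (O − E)² / E
  axial-flowered inflated-pod: (202 − 223.3125)² / 223.3125 = 2.0340
  axial-flowered constricted-pod: (73 − 74.4375)² / 74.4375 = 0.0278
  terminal-flowered inflated-pod: (97 − 74.4375)² / 74.4375 = 6.8388
  terminal-flowered constricted-pod: (25 − 24.8125)² / 24.8125 = 0.0014
χ² = 2.0340 + 0.0278 + 6.8388 + 0.0014 = 8.902

8.902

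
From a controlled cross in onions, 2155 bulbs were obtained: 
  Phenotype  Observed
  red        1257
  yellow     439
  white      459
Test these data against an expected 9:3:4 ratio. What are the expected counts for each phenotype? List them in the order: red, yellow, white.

The 9:3:4 ratio has 16 parts, so with N = 2155 the expected counts are:
  red: 2155 × 9/16 = 1212.1875
  yellow: 2155 × 3/16 = 404.0625
  white: 2155 × 4/16 = 538.75

1212.1875, 404.0625, 538.75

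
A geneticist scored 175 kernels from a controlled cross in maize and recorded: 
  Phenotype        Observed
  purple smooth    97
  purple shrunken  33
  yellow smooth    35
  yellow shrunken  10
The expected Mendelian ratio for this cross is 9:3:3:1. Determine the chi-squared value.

Total ratio parts = 16. Expected numbers out of 175:
  purple smooth: 175 × 9/16 = 98.4375
  purple shrunken: 175 × 3/16 = 32.8125
  yellow smooth: 175 × 3/16 = 32.8125
  yellow shrunken: 175 × 1/16 = 10.9375
χ² = Σ (O − E)² / E
  purple smooth: (97 − 98.4375)² / 98.4375 = 0.0210
  purple shrunken: (33 − 32.8125)² / 32.8125 = 0.0011
  yellow smooth: (35 − 32.8125)² / 32.8125 = 0.1458
  yellow shrunken: (10 − 10.9375)² / 10.9375 = 0.0804
χ² = 0.0210 + 0.0011 + 0.1458 + 0.0804 = 0.2483 ≈ 0.248

0.248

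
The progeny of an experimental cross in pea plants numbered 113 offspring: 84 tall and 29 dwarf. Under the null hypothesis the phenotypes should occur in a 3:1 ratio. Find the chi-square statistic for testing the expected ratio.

Total ratio parts = 4. Expected numbers out of 113:
  tall: 113 × 3/4 = 84.75
  dwarf: 113 × 1/4 = 28.25
χ² = Σ (O − E)² / E
  tall: (84 − 84.75)² / 84.75 = 0.0066
  dwarf: (29 − 28.25)² / 28.25 = 0.0199
χ² = 0.0066 + 0.0199 = 0.0265 ≈ 0.027

0.027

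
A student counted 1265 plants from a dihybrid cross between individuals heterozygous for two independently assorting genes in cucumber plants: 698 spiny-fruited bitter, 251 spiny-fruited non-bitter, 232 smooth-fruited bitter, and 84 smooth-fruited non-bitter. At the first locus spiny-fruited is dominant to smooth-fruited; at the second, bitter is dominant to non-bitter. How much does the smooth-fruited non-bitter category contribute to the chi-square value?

0.308

A dihybrid F₂ with independent assortment and complete dominance at both loci gives a 9:3:3:1 phenotypic ratio.
Total ratio parts = 16. Expected numbers out of 1265:
  spiny-fruited bitter: 1265 × 9/16 = 711.5625
  spiny-fruited non-bitter: 1265 × 3/16 = 237.1875
  smooth-fruited bitter: 1265 × 3/16 = 237.1875
  smooth-fruited non-bitter: 1265 × 1/16 = 79.0625
Contribution of smooth-fruited non-bitter: (84 − 79.0625)² / 79.0625 = 0.3083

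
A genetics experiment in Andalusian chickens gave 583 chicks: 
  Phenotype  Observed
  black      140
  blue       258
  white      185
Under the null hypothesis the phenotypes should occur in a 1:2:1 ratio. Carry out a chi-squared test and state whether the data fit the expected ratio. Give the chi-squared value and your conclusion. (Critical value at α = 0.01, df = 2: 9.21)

Expected counts for N = 583 under a 1:2:1 ratio (total parts = 4):
  black: 583 × 1/4 = 145.75
  blue: 583 × 2/4 = 291.5
  white: 583 × 1/4 = 145.75
χ² = Σ (O − E)² / E
  black: (140 − 145.75)² / 145.75 = 0.2268
  blue: (258 − 291.5)² / 291.5 = 3.8499
  white: (185 − 145.75)² / 145.75 = 10.5699
χ² = 0.2268 + 3.8499 + 10.5699 = 14.6466 ≈ 14.647
Degrees of freedom = 3 − 1 = 2; critical value at α = 0.01 is 9.21.
Since 14.647 > 9.21, we reject the null hypothesis — the data do not fit the 1:2:1 ratio.

14.647; not consistent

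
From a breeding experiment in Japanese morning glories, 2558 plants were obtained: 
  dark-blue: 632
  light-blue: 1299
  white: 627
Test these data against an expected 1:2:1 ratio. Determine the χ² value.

0.645

The 1:2:1 ratio has 4 parts, so with N = 2558 the expected counts are:
  dark-blue: 2558 × 1/4 = 639.5
  light-blue: 2558 × 2/4 = 1279
  white: 2558 × 1/4 = 639.5
χ² = Σ (O − E)² / E
  dark-blue: (632 − 639.5)² / 639.5 = 0.0880
  light-blue: (1299 − 1279)² / 1279 = 0.3127
  white: (627 − 639.5)² / 639.5 = 0.2443
χ² = 0.0880 + 0.3127 + 0.2443 = 0.645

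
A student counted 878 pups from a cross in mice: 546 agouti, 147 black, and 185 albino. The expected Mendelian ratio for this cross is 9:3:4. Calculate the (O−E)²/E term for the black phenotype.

1.887

Total ratio parts = 16. Expected numbers out of 878:
  agouti: 878 × 9/16 = 493.875
  black: 878 × 3/16 = 164.625
  albino: 878 × 4/16 = 219.5
Contribution of black: (147 − 164.625)² / 164.625 = 1.8870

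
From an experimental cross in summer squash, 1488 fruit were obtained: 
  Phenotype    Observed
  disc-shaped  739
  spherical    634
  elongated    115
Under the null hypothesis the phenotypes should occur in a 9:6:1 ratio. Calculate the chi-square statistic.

Total ratio parts = 16. Expected numbers out of 1488:
  disc-shaped: 1488 × 9/16 = 837
  spherical: 1488 × 6/16 = 558
  elongated: 1488 × 1/16 = 93
χ² = Σ (O − E)² / E
  disc-shaped: (739 − 837)² / 837 = 11.4743
  spherical: (634 − 558)² / 558 = 10.3513
  elongated: (115 − 93)² / 93 = 5.2043
χ² = 11.4743 + 10.3513 + 5.2043 = 27.0299 ≈ 27.030

27.030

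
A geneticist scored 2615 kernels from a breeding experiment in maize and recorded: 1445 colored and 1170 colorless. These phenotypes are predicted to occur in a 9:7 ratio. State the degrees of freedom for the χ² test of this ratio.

A goodness-of-fit test with 2 phenotype classes has df = 2 − 1 = 1.

1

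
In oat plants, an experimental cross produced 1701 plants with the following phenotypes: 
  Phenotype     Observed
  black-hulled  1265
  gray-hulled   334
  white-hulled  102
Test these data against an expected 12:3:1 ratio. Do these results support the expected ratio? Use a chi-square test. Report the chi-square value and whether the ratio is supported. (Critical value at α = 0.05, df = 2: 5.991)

The 12:3:1 ratio has 16 parts, so with N = 1701 the expected counts are:
  black-hulled: 1701 × 12/16 = 1275.75
  gray-hulled: 1701 × 3/16 = 318.9375
  white-hulled: 1701 × 1/16 = 106.3125
χ² = Σ (O − E)² / E
  black-hulled: (1265 − 1275.75)² / 1275.75 = 0.0906
  gray-hulled: (334 − 318.9375)² / 318.9375 = 0.7114
  white-hulled: (102 − 106.3125)² / 106.3125 = 0.1749
χ² = 0.0906 + 0.7114 + 0.1749 = 0.9769 ≈ 0.977
Degrees of freedom = 3 − 1 = 2; critical value at α = 0.05 is 5.991.
Since 0.977 < 5.991, we fail to reject the null hypothesis — the data are consistent with the 12:3:1 ratio.

0.977; consistent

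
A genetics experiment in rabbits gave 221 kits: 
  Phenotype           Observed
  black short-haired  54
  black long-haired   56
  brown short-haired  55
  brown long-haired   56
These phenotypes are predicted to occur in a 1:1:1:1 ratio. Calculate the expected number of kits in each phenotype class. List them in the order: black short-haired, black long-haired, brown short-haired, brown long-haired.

55.25, 55.25, 55.25, 55.25

Expected counts for N = 221 under a 1:1:1:1 ratio (total parts = 4):
  black short-haired: 221 × 1/4 = 55.25
  black long-haired: 221 × 1/4 = 55.25
  brown short-haired: 221 × 1/4 = 55.25
  brown long-haired: 221 × 1/4 = 55.25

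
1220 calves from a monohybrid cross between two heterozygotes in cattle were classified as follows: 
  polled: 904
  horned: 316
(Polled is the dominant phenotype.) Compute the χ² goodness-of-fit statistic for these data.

0.529

For a monohybrid cross between heterozygotes with complete dominance, the expected phenotypic ratio is 3:1.
Expected counts for N = 1220 under a 3:1 ratio (total parts = 4):
  polled: 1220 × 3/4 = 915
  horned: 1220 × 1/4 = 305
χ² = Σ (O − E)² / E
  polled: (904 − 915)² / 915 = 0.1322
  horned: (316 − 305)² / 305 = 0.3967
χ² = 0.1322 + 0.3967 = 0.5289 ≈ 0.529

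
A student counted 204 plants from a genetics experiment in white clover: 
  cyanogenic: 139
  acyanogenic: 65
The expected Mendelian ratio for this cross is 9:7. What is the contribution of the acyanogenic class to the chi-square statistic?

6.589

The 9:7 ratio has 16 parts, so with N = 204 the expected counts are:
  cyanogenic: 204 × 9/16 = 114.75
  acyanogenic: 204 × 7/16 = 89.25
Contribution of acyanogenic: (65 − 89.25)² / 89.25 = 6.5889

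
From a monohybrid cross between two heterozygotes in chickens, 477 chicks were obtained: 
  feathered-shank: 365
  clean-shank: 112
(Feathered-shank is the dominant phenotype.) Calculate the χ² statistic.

0.588

For a monohybrid cross between heterozygotes with complete dominance, the expected phenotypic ratio is 3:1.
Total ratio parts = 4. Expected numbers out of 477:
  feathered-shank: 477 × 3/4 = 357.75
  clean-shank: 477 × 1/4 = 119.25
χ² = Σ (O − E)² / E
  feathered-shank: (365 − 357.75)² / 357.75 = 0.1469
  clean-shank: (112 − 119.25)² / 119.25 = 0.4408
χ² = 0.1469 + 0.4408 = 0.5877 ≈ 0.588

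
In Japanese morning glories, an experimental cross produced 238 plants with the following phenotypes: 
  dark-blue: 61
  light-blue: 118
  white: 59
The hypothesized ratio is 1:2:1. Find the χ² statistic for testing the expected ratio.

0.050

Total ratio parts = 4. Expected numbers out of 238:
  dark-blue: 238 × 1/4 = 59.5
  light-blue: 238 × 2/4 = 119
  white: 238 × 1/4 = 59.5
χ² = Σ (O − E)² / E
  dark-blue: (61 − 59.5)² / 59.5 = 0.0378
  light-blue: (118 − 119)² / 119 = 0.0084
  white: (59 − 59.5)² / 59.5 = 0.0042
χ² = 0.0378 + 0.0084 + 0.0042 = 0.0504 ≈ 0.050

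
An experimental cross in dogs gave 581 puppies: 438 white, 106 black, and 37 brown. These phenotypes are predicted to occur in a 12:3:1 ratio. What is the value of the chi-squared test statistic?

0.104

The 12:3:1 ratio has 16 parts, so with N = 581 the expected counts are:
  white: 581 × 12/16 = 435.75
  black: 581 × 3/16 = 108.9375
  brown: 581 × 1/16 = 36.3125
χ² = Σ (O − E)² / E
  white: (438 − 435.75)² / 435.75 = 0.0116
  black: (106 − 108.9375)² / 108.9375 = 0.0792
  brown: (37 − 36.3125)² / 36.3125 = 0.0130
χ² = 0.0116 + 0.0792 + 0.0130 = 0.1038 ≈ 0.104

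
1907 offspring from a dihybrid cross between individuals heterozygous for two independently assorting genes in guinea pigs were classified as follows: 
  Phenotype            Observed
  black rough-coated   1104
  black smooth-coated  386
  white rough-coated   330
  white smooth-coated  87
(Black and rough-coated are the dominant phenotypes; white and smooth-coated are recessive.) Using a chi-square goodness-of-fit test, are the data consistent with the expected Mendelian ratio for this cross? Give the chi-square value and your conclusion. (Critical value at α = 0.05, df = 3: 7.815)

A dihybrid F₂ with independent assortment and complete dominance at both loci gives a 9:3:3:1 phenotypic ratio.
Under the 9:3:3:1 hypothesis (Σ ratio = 16, N = 1907):
  black rough-coated: 1907 × 9/16 = 1072.6875
  black smooth-coated: 1907 × 3/16 = 357.5625
  white rough-coated: 1907 × 3/16 = 357.5625
  white smooth-coated: 1907 × 1/16 = 119.1875
χ² = Σ (O − E)² / E
  black rough-coated: (1104 − 1072.6875)² / 1072.6875 = 0.9140
  black smooth-coated: (386 − 357.5625)² / 357.5625 = 2.2617
  white rough-coated: (330 − 357.5625)² / 357.5625 = 2.1246
  white smooth-coated: (87 − 119.1875)² / 119.1875 = 8.6925
χ² = 0.9140 + 2.2617 + 2.1246 + 8.6925 = 13.9928 ≈ 13.993
Degrees of freedom = 4 − 1 = 3; critical value at α = 0.05 is 7.815.
Since 13.993 > 7.815, we reject the null hypothesis — the data do not fit the 9:3:3:1 ratio.

13.993; not consistent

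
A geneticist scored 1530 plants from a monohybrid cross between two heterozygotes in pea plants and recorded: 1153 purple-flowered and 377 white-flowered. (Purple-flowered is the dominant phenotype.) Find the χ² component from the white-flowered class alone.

For a monohybrid cross between heterozygotes with complete dominance, the expected phenotypic ratio is 3:1.
Total ratio parts = 4. Expected numbers out of 1530:
  purple-flowered: 1530 × 3/4 = 1147.5
  white-flowered: 1530 × 1/4 = 382.5
Contribution of white-flowered: (377 − 382.5)² / 382.5 = 0.0791

0.079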